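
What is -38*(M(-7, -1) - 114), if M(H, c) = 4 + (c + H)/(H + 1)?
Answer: 12388/3 ≈ 4129.3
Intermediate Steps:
M(H, c) = 4 + (H + c)/(1 + H)
-38*(M(-7, -1) - 114) = -38*((4 - 1 + 5*(-7))/(1 - 7) - 114) = -38*((4 - 1 - 35)/(-6) - 114) = -38*(-1/6*(-32) - 114) = -38*(16/3 - 114) = -38*(-326/3) = 12388/3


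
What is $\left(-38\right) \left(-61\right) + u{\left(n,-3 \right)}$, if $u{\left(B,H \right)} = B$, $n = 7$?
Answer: $2325$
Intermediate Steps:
$\left(-38\right) \left(-61\right) + u{\left(n,-3 \right)} = \left(-38\right) \left(-61\right) + 7 = 2318 + 7 = 2325$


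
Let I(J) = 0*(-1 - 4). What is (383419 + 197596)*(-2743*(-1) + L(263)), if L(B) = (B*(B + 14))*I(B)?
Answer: 1593724145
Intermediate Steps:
I(J) = 0 (I(J) = 0*(-5) = 0)
L(B) = 0 (L(B) = (B*(B + 14))*0 = (B*(14 + B))*0 = 0)
(383419 + 197596)*(-2743*(-1) + L(263)) = (383419 + 197596)*(-2743*(-1) + 0) = 581015*(2743 + 0) = 581015*2743 = 1593724145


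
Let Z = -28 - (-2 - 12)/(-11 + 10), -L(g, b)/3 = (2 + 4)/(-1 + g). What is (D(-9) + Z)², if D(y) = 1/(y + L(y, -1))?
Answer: 2301289/1296 ≈ 1775.7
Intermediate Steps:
L(g, b) = -18/(-1 + g) (L(g, b) = -3*(2 + 4)/(-1 + g) = -18/(-1 + g))
D(y) = 1/(y - 18/(-1 + y))
Z = -42 (Z = -28 - (-14)/(-1) = -28 - (-14)*(-1) = -28 - 1*14 = -28 - 14 = -42)
(D(-9) + Z)² = ((-1 - 9)/(-18 - 9*(-1 - 9)) - 42)² = (-10/(-18 - 9*(-10)) - 42)² = (-10/(-18 + 90) - 42)² = (-10/72 - 42)² = ((1/72)*(-10) - 42)² = (-5/36 - 42)² = (-1517/36)² = 2301289/1296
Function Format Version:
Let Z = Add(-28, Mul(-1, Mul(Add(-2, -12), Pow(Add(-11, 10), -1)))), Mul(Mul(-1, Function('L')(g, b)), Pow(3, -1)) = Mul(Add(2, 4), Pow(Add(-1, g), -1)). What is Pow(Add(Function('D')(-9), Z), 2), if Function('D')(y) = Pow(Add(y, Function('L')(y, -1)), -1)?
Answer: Rational(2301289, 1296) ≈ 1775.7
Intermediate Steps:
Function('L')(g, b) = Mul(-18, Pow(Add(-1, g), -1)) (Function('L')(g, b) = Mul(-3, Mul(Add(2, 4), Pow(Add(-1, g), -1))) = Mul(-3, Mul(6, Pow(Add(-1, g), -1))) = Mul(-18, Pow(Add(-1, g), -1)))
Function('D')(y) = Pow(Add(y, Mul(-18, Pow(Add(-1, y), -1))), -1)
Z = -42 (Z = Add(-28, Mul(-1, Mul(-14, Pow(-1, -1)))) = Add(-28, Mul(-1, Mul(-14, -1))) = Add(-28, Mul(-1, 14)) = Add(-28, -14) = -42)
Pow(Add(Function('D')(-9), Z), 2) = Pow(Add(Mul(Pow(Add(-18, Mul(-9, Add(-1, -9))), -1), Add(-1, -9)), -42), 2) = Pow(Add(Mul(Pow(Add(-18, Mul(-9, -10)), -1), -10), -42), 2) = Pow(Add(Mul(Pow(Add(-18, 90), -1), -10), -42), 2) = Pow(Add(Mul(Pow(72, -1), -10), -42), 2) = Pow(Add(Mul(Rational(1, 72), -10), -42), 2) = Pow(Add(Rational(-5, 36), -42), 2) = Pow(Rational(-1517, 36), 2) = Rational(2301289, 1296)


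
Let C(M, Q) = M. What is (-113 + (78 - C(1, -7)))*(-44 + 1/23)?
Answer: 36396/23 ≈ 1582.4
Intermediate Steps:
(-113 + (78 - C(1, -7)))*(-44 + 1/23) = (-113 + (78 - 1*1))*(-44 + 1/23) = (-113 + (78 - 1))*(-44 + 1/23) = (-113 + 77)*(-1011/23) = -36*(-1011/23) = 36396/23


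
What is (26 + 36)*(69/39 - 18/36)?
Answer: 1023/13 ≈ 78.692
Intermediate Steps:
(26 + 36)*(69/39 - 18/36) = 62*(69*(1/39) - 18*1/36) = 62*(23/13 - ½) = 62*(33/26) = 1023/13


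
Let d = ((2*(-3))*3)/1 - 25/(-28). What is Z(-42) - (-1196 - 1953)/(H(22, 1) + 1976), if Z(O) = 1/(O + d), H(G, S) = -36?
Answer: 206291/128428 ≈ 1.6063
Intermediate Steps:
d = -479/28 (d = -6*3*1 - 25*(-1/28) = -18*1 + 25/28 = -18 + 25/28 = -479/28 ≈ -17.107)
Z(O) = 1/(-479/28 + O) (Z(O) = 1/(O - 479/28) = 1/(-479/28 + O))
Z(-42) - (-1196 - 1953)/(H(22, 1) + 1976) = 28/(-479 + 28*(-42)) - (-1196 - 1953)/(-36 + 1976) = 28/(-479 - 1176) - (-3149)/1940 = 28/(-1655) - (-3149)/1940 = 28*(-1/1655) - 1*(-3149/1940) = -28/1655 + 3149/1940 = 206291/128428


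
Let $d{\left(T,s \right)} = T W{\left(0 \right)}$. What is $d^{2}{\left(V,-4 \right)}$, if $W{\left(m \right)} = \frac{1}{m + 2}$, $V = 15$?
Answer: $\frac{225}{4} \approx 56.25$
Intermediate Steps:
$W{\left(m \right)} = \frac{1}{2 + m}$
$d{\left(T,s \right)} = \frac{T}{2}$ ($d{\left(T,s \right)} = \frac{T}{2 + 0} = \frac{T}{2}$)
$d^{2}{\left(V,-4 \right)} = \left(\frac{1}{2} \cdot 15\right)^{2} = \left(\frac{15}{2}\right)^{2} = \frac{225}{4}$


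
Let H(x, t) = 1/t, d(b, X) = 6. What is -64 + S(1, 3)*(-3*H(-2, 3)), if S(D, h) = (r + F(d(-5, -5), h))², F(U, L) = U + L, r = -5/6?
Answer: -4705/36 ≈ -130.69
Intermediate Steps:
r = -⅚ (r = -5*⅙ = -⅚ ≈ -0.83333)
F(U, L) = L + U
S(D, h) = (31/6 + h)² (S(D, h) = (-⅚ + (h + 6))² = (-⅚ + (6 + h))² = (31/6 + h)²)
-64 + S(1, 3)*(-3*H(-2, 3)) = -64 + ((31 + 6*3)²/36)*(-3/3) = -64 + ((31 + 18)²/36)*(-3*⅓) = -64 + ((1/36)*49²)*(-1) = -64 + ((1/36)*2401)*(-1) = -64 + (2401/36)*(-1) = -64 - 2401/36 = -4705/36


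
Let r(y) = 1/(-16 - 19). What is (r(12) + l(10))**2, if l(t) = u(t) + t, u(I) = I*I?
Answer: 14814801/1225 ≈ 12094.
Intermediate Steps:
u(I) = I**2
r(y) = -1/35 (r(y) = 1/(-35) = -1/35)
l(t) = t + t**2 (l(t) = t**2 + t = t + t**2)
(r(12) + l(10))**2 = (-1/35 + 10*(1 + 10))**2 = (-1/35 + 10*11)**2 = (-1/35 + 110)**2 = (3849/35)**2 = 14814801/1225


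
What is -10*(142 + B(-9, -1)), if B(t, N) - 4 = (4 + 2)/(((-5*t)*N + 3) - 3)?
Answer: -4376/3 ≈ -1458.7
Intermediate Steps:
B(t, N) = 4 - 6/(5*N*t) (B(t, N) = 4 + (4 + 2)/(((-5*t)*N + 3) - 3) = 4 + 6/((-5*N*t + 3) - 3) = 4 + 6/((3 - 5*N*t) - 3) = 4 + 6/((-5*N*t)) = 4 + 6*(-1/(5*N*t)) = 4 - 6/(5*N*t))
-10*(142 + B(-9, -1)) = -10*(142 + (4 - 6/5/(-1*(-9)))) = -10*(142 + (4 - 6/5*(-1)*(-⅑))) = -10*(142 + (4 - 2/15)) = -10*(142 + 58/15) = -10*2188/15 = -4376/3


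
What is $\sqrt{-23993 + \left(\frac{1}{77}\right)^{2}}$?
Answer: $\frac{4 i \sqrt{8890906}}{77} \approx 154.9 i$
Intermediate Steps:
$\sqrt{-23993 + \left(\frac{1}{77}\right)^{2}} = \sqrt{-23993 + \frac{1}{5929}} = \sqrt{- \frac{142254496}{5929}} = \frac{4 i \sqrt{8890906}}{77}$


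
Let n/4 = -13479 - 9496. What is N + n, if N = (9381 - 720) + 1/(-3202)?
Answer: -266531279/3202 ≈ -83239.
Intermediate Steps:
n = -91900 (n = 4*(-13479 - 9496) = 4*(-22975) = -91900)
N = 27732521/3202 (N = 8661 - 1/3202 = 27732521/3202 ≈ 8661.0)
N + n = 27732521/3202 - 91900 = -266531279/3202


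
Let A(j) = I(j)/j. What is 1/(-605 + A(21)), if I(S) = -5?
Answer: -21/12710 ≈ -0.0016522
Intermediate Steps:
A(j) = -5/j
1/(-605 + A(21)) = 1/(-605 - 5/21) = 1/(-12710/21) = -21/12710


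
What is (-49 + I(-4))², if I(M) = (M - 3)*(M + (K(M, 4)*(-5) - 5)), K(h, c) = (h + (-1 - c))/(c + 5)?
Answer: 441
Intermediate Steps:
K(h, c) = (-1 + h - c)/(5 + c)
I(M) = (-3 + M)*(-20/9 + 4*M/9) (I(M) = (M - 3)*(M + (((-1 + M - 1*4)/(5 + 4))*(-5) - 5)) = (-3 + M)*(M + (((-1 + M - 4)/9)*(-5) - 5)) = (-3 + M)*(M + (((-5 + M)/9)*(-5) - 5)) = (-3 + M)*(M + ((-5/9 + M/9)*(-5) - 5)) = (-3 + M)*(M + ((25/9 - 5*M/9) - 5)) = (-3 + M)*(M + (-20/9 - 5*M/9)) = (-3 + M)*(-20/9 + 4*M/9))
(-49 + I(-4))² = (-49 + (20/3 - 32/9*(-4) + (4/9)*(-4)²))² = (-49 + (20/3 + 128/9 + (4/9)*16))² = (-49 + (20/3 + 128/9 + 64/9))² = (-49 + 28)² = (-21)² = 441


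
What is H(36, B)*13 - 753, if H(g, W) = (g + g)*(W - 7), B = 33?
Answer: 23583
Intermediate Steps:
H(g, W) = 2*g*(-7 + W) (H(g, W) = (2*g)*(-7 + W) = 2*g*(-7 + W))
H(36, B)*13 - 753 = (2*36*(-7 + 33))*13 - 753 = (2*36*26)*13 - 753 = 1872*13 - 753 = 24336 - 753 = 23583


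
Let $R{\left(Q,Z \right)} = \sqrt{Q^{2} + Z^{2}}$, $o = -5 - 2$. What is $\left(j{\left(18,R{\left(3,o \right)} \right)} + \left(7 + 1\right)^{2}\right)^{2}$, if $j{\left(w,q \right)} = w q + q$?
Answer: $25034 + 2432 \sqrt{58} \approx 43556.0$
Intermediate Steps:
$o = -7$
$j{\left(w,q \right)} = q + q w$ ($j{\left(w,q \right)} = q w + q = q + q w$)
$\left(j{\left(18,R{\left(3,o \right)} \right)} + \left(7 + 1\right)^{2}\right)^{2} = \left(\sqrt{3^{2} + \left(-7\right)^{2}} \left(1 + 18\right) + \left(7 + 1\right)^{2}\right)^{2} = \left(\sqrt{9 + 49} \cdot 19 + 8^{2}\right)^{2} = \left(\sqrt{58} \cdot 19 + 64\right)^{2} = \left(19 \sqrt{58} + 64\right)^{2} = \left(64 + 19 \sqrt{58}\right)^{2}$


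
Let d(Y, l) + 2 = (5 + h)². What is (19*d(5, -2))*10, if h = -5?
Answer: -380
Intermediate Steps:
d(Y, l) = -2 (d(Y, l) = -2 + (5 - 5)² = -2 + 0² = -2 + 0 = -2)
(19*d(5, -2))*10 = (19*(-2))*10 = -38*10 = -380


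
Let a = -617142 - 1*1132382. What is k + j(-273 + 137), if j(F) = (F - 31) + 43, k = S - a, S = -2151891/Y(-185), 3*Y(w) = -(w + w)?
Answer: 640822327/370 ≈ 1.7320e+6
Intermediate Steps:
Y(w) = -2*w/3 (Y(w) = (-(w + w))/3 = (-2*w)/3 = -2*w/3)
S = -6455673/370 (S = -2151891/((-2/3*(-185))) = -2151891/370/3 = -2151891*3/370 = -6455673/370 ≈ -17448.)
a = -1749524 (a = -617142 - 1132382 = -1749524)
k = 640868207/370 (k = -6455673/370 - 1*(-1749524) = -6455673/370 + 1749524 = 640868207/370 ≈ 1.7321e+6)
j(F) = 12 + F (j(F) = (-31 + F) + 43 = 12 + F)
k + j(-273 + 137) = 640868207/370 + (12 + (-273 + 137)) = 640868207/370 + (12 - 136) = 640868207/370 - 124 = 640822327/370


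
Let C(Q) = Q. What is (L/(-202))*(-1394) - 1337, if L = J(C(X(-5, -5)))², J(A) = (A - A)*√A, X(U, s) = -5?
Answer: -1337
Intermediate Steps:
J(A) = 0 (J(A) = 0*√A = 0)
L = 0 (L = 0² = 0)
(L/(-202))*(-1394) - 1337 = (0/(-202))*(-1394) - 1337 = (0*(-1/202))*(-1394) - 1337 = 0*(-1394) - 1337 = 0 - 1337 = -1337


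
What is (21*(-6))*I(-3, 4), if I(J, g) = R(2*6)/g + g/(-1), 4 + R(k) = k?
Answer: 252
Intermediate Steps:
R(k) = -4 + k
I(J, g) = -g + 8/g (I(J, g) = (-4 + 2*6)/g + g/(-1) = (-4 + 12)/g + g*(-1) = 8/g - g = -g + 8/g)
(21*(-6))*I(-3, 4) = (21*(-6))*(-1*4 + 8/4) = -126*(-4 + 8*(1/4)) = -126*(-4 + 2) = -126*(-2) = 252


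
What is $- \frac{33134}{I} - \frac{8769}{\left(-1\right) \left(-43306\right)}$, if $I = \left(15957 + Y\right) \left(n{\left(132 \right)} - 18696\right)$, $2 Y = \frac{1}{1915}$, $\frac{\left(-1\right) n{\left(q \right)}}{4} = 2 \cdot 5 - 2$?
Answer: $- \frac{626951070379277}{3097915129883303} \approx -0.20238$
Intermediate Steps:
$n{\left(q \right)} = -32$ ($n{\left(q \right)} = - 4 \left(2 \cdot 5 - 2\right) = - 4 \left(10 - 2\right) = \left(-4\right) 8 = -32$)
$Y = \frac{1}{3830}$ ($Y = \frac{1}{2 \cdot 1915} = \frac{1}{2} \cdot \frac{1}{1915} = \frac{1}{3830} \approx 0.0002611$)
$I = - \frac{572283772204}{1915}$ ($I = \left(15957 + \frac{1}{3830}\right) \left(-32 - 18696\right) = \frac{61115311}{3830} \left(-18728\right) = - \frac{572283772204}{1915} \approx -2.9884 \cdot 10^{8}$)
$- \frac{33134}{I} - \frac{8769}{\left(-1\right) \left(-43306\right)} = - \frac{33134}{- \frac{572283772204}{1915}} - \frac{8769}{\left(-1\right) \left(-43306\right)} = \left(-33134\right) \left(- \frac{1915}{572283772204}\right) - \frac{8769}{43306} = \frac{31725805}{286141886102} - \frac{8769}{43306} = - \frac{626951070379277}{3097915129883303}$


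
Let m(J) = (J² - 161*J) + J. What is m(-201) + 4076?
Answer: 76637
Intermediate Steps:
m(J) = J² - 160*J
m(-201) + 4076 = -201*(-160 - 201) + 4076 = -201*(-361) + 4076 = 72561 + 4076 = 76637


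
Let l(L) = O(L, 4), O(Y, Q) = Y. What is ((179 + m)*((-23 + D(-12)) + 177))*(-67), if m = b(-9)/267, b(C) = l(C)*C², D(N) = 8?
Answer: -170277552/89 ≈ -1.9132e+6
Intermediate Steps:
l(L) = L
b(C) = C³ (b(C) = C*C² = C³)
m = -243/89 (m = (-9)³/267 = -729*1/267 = -243/89 ≈ -2.7303)
((179 + m)*((-23 + D(-12)) + 177))*(-67) = ((179 - 243/89)*((-23 + 8) + 177))*(-67) = (15688*(-15 + 177)/89)*(-67) = ((15688/89)*162)*(-67) = (2541456/89)*(-67) = -170277552/89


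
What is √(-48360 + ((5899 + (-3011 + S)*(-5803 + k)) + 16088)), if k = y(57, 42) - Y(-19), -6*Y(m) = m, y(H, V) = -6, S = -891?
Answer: 2*√50968578/3 ≈ 4759.5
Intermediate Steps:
Y(m) = -m/6
k = -55/6 (k = -6 - (-1)*(-19)/6 = -6 - 1*19/6 = -6 - 19/6 = -55/6 ≈ -9.1667)
√(-48360 + ((5899 + (-3011 + S)*(-5803 + k)) + 16088)) = √(-48360 + ((5899 + (-3011 - 891)*(-5803 - 55/6)) + 16088)) = √(-48360 + ((5899 - 3902*(-34873/6)) + 16088)) = √(-48360 + ((5899 + 68037223/3) + 16088)) = √(-48360 + (68054920/3 + 16088)) = √(-48360 + 68103184/3) = √(67958104/3) = 2*√50968578/3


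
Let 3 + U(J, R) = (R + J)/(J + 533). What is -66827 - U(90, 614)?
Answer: -41632056/623 ≈ -66825.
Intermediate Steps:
U(J, R) = -3 + (J + R)/(533 + J) (U(J, R) = -3 + (R + J)/(J + 533) = -3 + (J + R)/(533 + J))
-66827 - U(90, 614) = -66827 - (-1599 + 614 - 2*90)/(533 + 90) = -66827 - (-1599 + 614 - 180)/623 = -66827 - (-1165)/623 = -66827 - 1*(-1165/623) = -66827 + 1165/623 = -41632056/623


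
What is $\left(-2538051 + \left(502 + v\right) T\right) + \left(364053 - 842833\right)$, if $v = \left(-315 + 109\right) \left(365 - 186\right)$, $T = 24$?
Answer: $-3889759$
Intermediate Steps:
$v = -36874$ ($v = \left(-206\right) 179 = -36874$)
$\left(-2538051 + \left(502 + v\right) T\right) + \left(364053 - 842833\right) = \left(-2538051 + \left(502 - 36874\right) 24\right) + \left(364053 - 842833\right) = \left(-2538051 - 872928\right) + \left(364053 - 842833\right) = \left(-2538051 - 872928\right) - 478780 = -3410979 - 478780 = -3889759$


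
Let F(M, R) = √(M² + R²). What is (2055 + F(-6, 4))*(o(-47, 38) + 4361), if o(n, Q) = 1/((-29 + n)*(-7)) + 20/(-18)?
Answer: 14299482545/1596 + 20875157*√13/2394 ≈ 8.9910e+6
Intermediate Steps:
o(n, Q) = -10/9 - 1/(7*(-29 + n)) (o(n, Q) = -⅐/(-29 + n) + 20*(-1/18) = -1/(7*(-29 + n)) - 10/9 = -10/9 - 1/(7*(-29 + n)))
(2055 + F(-6, 4))*(o(-47, 38) + 4361) = (2055 + √((-6)² + 4²))*((2021 - 70*(-47))/(63*(-29 - 47)) + 4361) = (2055 + √(36 + 16))*((1/63)*(2021 + 3290)/(-76) + 4361) = (2055 + √52)*((1/63)*(-1/76)*5311 + 4361) = (2055 + 2*√13)*(-5311/4788 + 4361) = (2055 + 2*√13)*(20875157/4788) = 14299482545/1596 + 20875157*√13/2394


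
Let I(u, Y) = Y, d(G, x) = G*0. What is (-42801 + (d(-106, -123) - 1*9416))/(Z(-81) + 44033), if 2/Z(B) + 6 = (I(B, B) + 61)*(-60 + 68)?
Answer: -4334011/3654738 ≈ -1.1859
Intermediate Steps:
d(G, x) = 0
Z(B) = 2/(482 + 8*B) (Z(B) = 2/(-6 + (B + 61)*(-60 + 68)) = 2/(-6 + (61 + B)*8) = 2/(-6 + (488 + 8*B)) = 2/(482 + 8*B))
(-42801 + (d(-106, -123) - 1*9416))/(Z(-81) + 44033) = (-42801 + (0 - 1*9416))/(1/(241 + 4*(-81)) + 44033) = (-42801 + (0 - 9416))/(1/(241 - 324) + 44033) = (-42801 - 9416)/(1/(-83) + 44033) = -52217/(-1/83 + 44033) = -52217/3654738/83 = -52217*83/3654738 = -4334011/3654738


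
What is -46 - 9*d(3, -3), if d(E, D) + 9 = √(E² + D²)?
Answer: 35 - 27*√2 ≈ -3.1838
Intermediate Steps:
d(E, D) = -9 + √(D² + E²) (d(E, D) = -9 + √(E² + D²) = -9 + √(D² + E²))
-46 - 9*d(3, -3) = -46 - 9*(-9 + √((-3)² + 3²)) = -46 - 9*(-9 + √(9 + 9)) = -46 - 9*(-9 + √18) = -46 - 9*(-9 + 3*√2) = -46 + (81 - 27*√2) = 35 - 27*√2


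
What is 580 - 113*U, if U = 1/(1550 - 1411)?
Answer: 80507/139 ≈ 579.19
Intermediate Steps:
U = 1/139 ≈ 0.0071942
580 - 113*U = 580 - 113*1/139 = 580 - 113/139 = 80507/139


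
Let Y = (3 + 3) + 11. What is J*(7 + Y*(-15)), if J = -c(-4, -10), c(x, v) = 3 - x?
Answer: 1736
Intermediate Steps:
Y = 17 (Y = 6 + 11 = 17)
J = -7 (J = -(3 - 1*(-4)) = -(3 + 4) = -1*7 = -7)
J*(7 + Y*(-15)) = -7*(7 + 17*(-15)) = -7*(7 - 255) = -7*(-248) = 1736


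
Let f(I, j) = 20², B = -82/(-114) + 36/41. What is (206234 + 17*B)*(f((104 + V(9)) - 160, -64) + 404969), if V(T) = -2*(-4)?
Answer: 65133653040237/779 ≈ 8.3612e+10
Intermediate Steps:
V(T) = 8
B = 3733/2337 (B = -82*(-1/114) + 36*(1/41) = 41/57 + 36/41 = 3733/2337 ≈ 1.5973)
f(I, j) = 400
(206234 + 17*B)*(f((104 + V(9)) - 160, -64) + 404969) = (206234 + 17*(3733/2337))*(400 + 404969) = (206234 + 63461/2337)*405369 = (482032319/2337)*405369 = 65133653040237/779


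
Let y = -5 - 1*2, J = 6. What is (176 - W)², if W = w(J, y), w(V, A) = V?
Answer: 28900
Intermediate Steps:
y = -7 (y = -5 - 2 = -7)
W = 6
(176 - W)² = (176 - 1*6)² = (176 - 6)² = 170² = 28900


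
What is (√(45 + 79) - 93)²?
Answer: 8773 - 372*√31 ≈ 6701.8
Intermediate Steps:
(√(45 + 79) - 93)² = (√124 - 93)² = (2*√31 - 93)² = (-93 + 2*√31)²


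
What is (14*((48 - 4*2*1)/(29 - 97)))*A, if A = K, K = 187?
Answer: -1540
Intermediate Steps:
A = 187
(14*((48 - 4*2*1)/(29 - 97)))*A = (14*((48 - 4*2*1)/(29 - 97)))*187 = (14*((48 - 8*1)/(-68)))*187 = (14*((48 - 8)*(-1/68)))*187 = (14*(40*(-1/68)))*187 = (14*(-10/17))*187 = -140/17*187 = -1540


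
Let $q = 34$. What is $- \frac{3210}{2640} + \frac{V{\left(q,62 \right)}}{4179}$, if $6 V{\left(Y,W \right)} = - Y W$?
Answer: $- \frac{1434211}{1103256} \approx -1.3$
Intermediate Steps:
$V{\left(Y,W \right)} = - \frac{W Y}{6}$ ($V{\left(Y,W \right)} = \frac{- Y W}{6} = \frac{\left(-1\right) W Y}{6} = - \frac{W Y}{6}$)
$- \frac{3210}{2640} + \frac{V{\left(q,62 \right)}}{4179} = - \frac{3210}{2640} + \frac{\left(- \frac{1}{6}\right) 62 \cdot 34}{4179} = \left(-3210\right) \frac{1}{2640} - \frac{1054}{12537} = - \frac{107}{88} - \frac{1054}{12537} = - \frac{1434211}{1103256}$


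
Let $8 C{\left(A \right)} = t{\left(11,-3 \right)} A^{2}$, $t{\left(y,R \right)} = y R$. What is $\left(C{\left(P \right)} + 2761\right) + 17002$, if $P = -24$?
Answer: $17387$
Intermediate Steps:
$t{\left(y,R \right)} = R y$
$C{\left(A \right)} = - \frac{33 A^{2}}{8}$ ($C{\left(A \right)} = \frac{\left(-3\right) 11 A^{2}}{8} = \frac{\left(-33\right) A^{2}}{8} = - \frac{33 A^{2}}{8}$)
$\left(C{\left(P \right)} + 2761\right) + 17002 = \left(- \frac{33 \left(-24\right)^{2}}{8} + 2761\right) + 17002 = \left(\left(- \frac{33}{8}\right) 576 + 2761\right) + 17002 = \left(-2376 + 2761\right) + 17002 = 385 + 17002 = 17387$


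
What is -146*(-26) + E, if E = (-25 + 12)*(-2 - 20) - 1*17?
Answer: 4065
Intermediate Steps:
E = 269 (E = -13*(-22) - 17 = 286 - 17 = 269)
-146*(-26) + E = -146*(-26) + 269 = 3796 + 269 = 4065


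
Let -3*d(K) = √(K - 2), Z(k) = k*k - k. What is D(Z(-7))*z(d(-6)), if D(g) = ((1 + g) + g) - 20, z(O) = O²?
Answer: -248/3 ≈ -82.667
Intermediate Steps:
Z(k) = k² - k
d(K) = -√(-2 + K)/3 (d(K) = -√(K - 2)/3 = -√(-2 + K)/3)
D(g) = -19 + 2*g (D(g) = (1 + 2*g) - 20 = -19 + 2*g)
D(Z(-7))*z(d(-6)) = (-19 + 2*(-7*(-1 - 7)))*(-√(-2 - 6)/3)² = (-19 + 2*(-7*(-8)))*(-2*I*√2/3)² = (-19 + 2*56)*(-2*I*√2/3)² = (-19 + 112)*(-2*I*√2/3)² = 93*(-8/9) = -248/3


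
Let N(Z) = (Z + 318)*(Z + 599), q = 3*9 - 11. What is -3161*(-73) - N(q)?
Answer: 25343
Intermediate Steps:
q = 16 (q = 27 - 11 = 16)
N(Z) = (318 + Z)*(599 + Z)
-3161*(-73) - N(q) = -3161*(-73) - (190482 + 16² + 917*16) = 230753 - (190482 + 256 + 14672) = 230753 - 1*205410 = 230753 - 205410 = 25343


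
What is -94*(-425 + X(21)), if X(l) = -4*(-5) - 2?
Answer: 38258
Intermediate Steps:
X(l) = 18 (X(l) = 20 - 2 = 18)
-94*(-425 + X(21)) = -94*(-425 + 18) = -94*(-407) = 38258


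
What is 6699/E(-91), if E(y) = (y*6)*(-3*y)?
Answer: -319/7098 ≈ -0.044942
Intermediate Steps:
E(y) = -18*y² (E(y) = (6*y)*(-3*y) = -18*y²)
6699/E(-91) = 6699/((-18*(-91)²)) = 6699/((-18*8281)) = 6699/(-149058) = 6699*(-1/149058) = -319/7098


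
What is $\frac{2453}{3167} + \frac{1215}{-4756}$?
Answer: $\frac{7818563}{15062252} \approx 0.51908$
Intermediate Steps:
$\frac{2453}{3167} + \frac{1215}{-4756} = 2453 \cdot \frac{1}{3167} + 1215 \left(- \frac{1}{4756}\right) = \frac{2453}{3167} - \frac{1215}{4756} = \frac{7818563}{15062252}$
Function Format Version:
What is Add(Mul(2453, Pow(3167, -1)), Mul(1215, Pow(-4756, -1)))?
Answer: Rational(7818563, 15062252) ≈ 0.51908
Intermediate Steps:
Add(Mul(2453, Pow(3167, -1)), Mul(1215, Pow(-4756, -1))) = Add(Mul(2453, Rational(1, 3167)), Mul(1215, Rational(-1, 4756))) = Add(Rational(2453, 3167), Rational(-1215, 4756)) = Rational(7818563, 15062252)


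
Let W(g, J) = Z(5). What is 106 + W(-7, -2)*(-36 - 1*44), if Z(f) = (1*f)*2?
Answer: -694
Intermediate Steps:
Z(f) = 2*f (Z(f) = f*2 = 2*f)
W(g, J) = 10 (W(g, J) = 2*5 = 10)
106 + W(-7, -2)*(-36 - 1*44) = 106 + 10*(-36 - 1*44) = 106 + 10*(-36 - 44) = 106 + 10*(-80) = 106 - 800 = -694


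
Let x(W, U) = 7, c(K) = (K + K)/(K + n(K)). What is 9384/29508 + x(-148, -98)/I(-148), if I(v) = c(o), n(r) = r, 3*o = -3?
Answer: 17995/2459 ≈ 7.3180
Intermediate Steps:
o = -1 (o = (⅓)*(-3) = -1)
c(K) = 1 (c(K) = (K + K)/(K + K) = (2*K)/((2*K)) = (2*K)*(1/(2*K)) = 1)
I(v) = 1
9384/29508 + x(-148, -98)/I(-148) = 9384/29508 + 7/1 = 9384*(1/29508) + 7*1 = 782/2459 + 7 = 17995/2459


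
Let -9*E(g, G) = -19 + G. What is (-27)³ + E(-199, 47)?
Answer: -177175/9 ≈ -19686.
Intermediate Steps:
E(g, G) = 19/9 - G/9 (E(g, G) = -(-19 + G)/9 = 19/9 - G/9)
(-27)³ + E(-199, 47) = (-27)³ + (19/9 - ⅑*47) = -19683 + (19/9 - 47/9) = -19683 - 28/9 = -177175/9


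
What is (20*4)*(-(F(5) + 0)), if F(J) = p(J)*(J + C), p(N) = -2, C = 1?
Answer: 960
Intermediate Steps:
F(J) = -2 - 2*J (F(J) = -2*(J + 1) = -2*(1 + J) = -2 - 2*J)
(20*4)*(-(F(5) + 0)) = (20*4)*(-((-2 - 2*5) + 0)) = 80*(-((-2 - 10) + 0)) = 80*(-(-12 + 0)) = 80*(-1*(-12)) = 80*12 = 960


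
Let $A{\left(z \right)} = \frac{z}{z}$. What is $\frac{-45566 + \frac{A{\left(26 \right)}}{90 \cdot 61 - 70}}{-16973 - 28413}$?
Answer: $\frac{246967719}{245992120} \approx 1.004$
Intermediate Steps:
$A{\left(z \right)} = 1$
$\frac{-45566 + \frac{A{\left(26 \right)}}{90 \cdot 61 - 70}}{-16973 - 28413} = \frac{-45566 + 1 \frac{1}{90 \cdot 61 - 70}}{-16973 - 28413} = \frac{-45566 + 1 \frac{1}{5490 - 70}}{-45386} = \left(-45566 + 1 \cdot \frac{1}{5420}\right) \left(- \frac{1}{45386}\right) = \left(-45566 + \frac{1}{5420}\right) \left(- \frac{1}{45386}\right) = \left(- \frac{246967719}{5420}\right) \left(- \frac{1}{45386}\right) = \frac{246967719}{245992120}$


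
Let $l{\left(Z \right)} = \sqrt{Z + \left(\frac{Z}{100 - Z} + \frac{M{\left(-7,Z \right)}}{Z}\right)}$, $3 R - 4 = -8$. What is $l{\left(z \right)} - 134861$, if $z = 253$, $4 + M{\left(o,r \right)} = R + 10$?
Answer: $-134861 + \frac{\sqrt{41849082682}}{12903} \approx -1.3485 \cdot 10^{5}$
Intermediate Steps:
$R = - \frac{4}{3}$ ($R = \frac{4}{3} + \frac{1}{3} \left(-8\right) = \frac{4}{3} - \frac{8}{3} = - \frac{4}{3} \approx -1.3333$)
$M{\left(o,r \right)} = \frac{14}{3}$ ($M{\left(o,r \right)} = -4 + \left(- \frac{4}{3} + 10\right) = -4 + \frac{26}{3} = \frac{14}{3}$)
$l{\left(Z \right)} = \sqrt{Z + \frac{14}{3 Z} + \frac{Z}{100 - Z}}$ ($l{\left(Z \right)} = \sqrt{Z + \left(\frac{Z}{100 - Z} + \frac{14}{3 Z}\right)} = \sqrt{Z + \left(\frac{14}{3 Z} + \frac{Z}{100 - Z}\right)} = \sqrt{Z + \frac{14}{3 Z} + \frac{Z}{100 - Z}}$)
$l{\left(z \right)} - 134861 = \frac{\sqrt{9 \cdot 253 + \frac{42}{-100 + 253} - \frac{4200}{253 \left(-100 + 253\right)} - \frac{2277}{-100 + 253}}}{3} - 134861 = \frac{\sqrt{2277 + \frac{42}{153} - \frac{4200}{253 \cdot 153} - \frac{2277}{153}}}{3} - 134861 = \frac{\sqrt{2277 + 42 \cdot \frac{1}{153} - \frac{4200}{253} \cdot \frac{1}{153} - 2277 \cdot \frac{1}{153}}}{3} - 134861 = \frac{\sqrt{2277 + \frac{14}{51} - \frac{1400}{12903} - \frac{253}{17}}}{3} - 134861 = \frac{\sqrt{\frac{9730082}{4301}}}{3} - 134861 = \frac{\frac{1}{4301} \sqrt{41849082682}}{3} - 134861 = \frac{\sqrt{41849082682}}{12903} - 134861 = -134861 + \frac{\sqrt{41849082682}}{12903}$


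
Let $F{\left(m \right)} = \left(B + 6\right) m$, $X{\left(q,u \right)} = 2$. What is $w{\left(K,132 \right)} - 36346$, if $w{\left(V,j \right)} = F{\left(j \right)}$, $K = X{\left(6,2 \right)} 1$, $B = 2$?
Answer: $-35290$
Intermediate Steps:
$K = 2$ ($K = 2 \cdot 1 = 2$)
$F{\left(m \right)} = 8 m$ ($F{\left(m \right)} = \left(2 + 6\right) m = 8 m$)
$w{\left(V,j \right)} = 8 j$
$w{\left(K,132 \right)} - 36346 = 8 \cdot 132 - 36346 = 1056 - 36346 = -35290$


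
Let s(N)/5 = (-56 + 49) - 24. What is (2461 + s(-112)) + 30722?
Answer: 33028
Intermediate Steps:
s(N) = -155 (s(N) = 5*((-56 + 49) - 24) = 5*(-7 - 24) = 5*(-31) = -155)
(2461 + s(-112)) + 30722 = (2461 - 155) + 30722 = 2306 + 30722 = 33028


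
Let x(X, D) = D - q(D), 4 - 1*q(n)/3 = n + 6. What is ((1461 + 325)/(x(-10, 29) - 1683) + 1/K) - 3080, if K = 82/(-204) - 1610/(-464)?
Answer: -174567596382/56662739 ≈ -3080.8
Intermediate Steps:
q(n) = -6 - 3*n (q(n) = 12 - 3*(n + 6) = 12 - 3*(6 + n) = 12 + (-18 - 3*n) = -6 - 3*n)
x(X, D) = 6 + 4*D (x(X, D) = D - (-6 - 3*D) = D + (6 + 3*D) = 6 + 4*D)
K = 36299/11832 (K = 82*(-1/204) - 1610*(-1/464) = -41/102 + 805/232 = 36299/11832 ≈ 3.0679)
((1461 + 325)/(x(-10, 29) - 1683) + 1/K) - 3080 = ((1461 + 325)/((6 + 4*29) - 1683) + 1/(36299/11832)) - 3080 = (1786/((6 + 116) - 1683) + 11832/36299) - 3080 = (1786/(122 - 1683) + 11832/36299) - 3080 = (1786/(-1561) + 11832/36299) - 3080 = (1786*(-1/1561) + 11832/36299) - 3080 = (-1786/1561 + 11832/36299) - 3080 = -46360262/56662739 - 3080 = -174567596382/56662739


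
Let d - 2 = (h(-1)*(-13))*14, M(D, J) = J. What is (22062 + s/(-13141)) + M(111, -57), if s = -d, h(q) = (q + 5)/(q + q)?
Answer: 289168071/13141 ≈ 22005.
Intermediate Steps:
h(q) = (5 + q)/(2*q) (h(q) = (5 + q)/((2*q)) = (5 + q)*(1/(2*q)) = (5 + q)/(2*q))
d = 366 (d = 2 + (((½)*(5 - 1)/(-1))*(-13))*14 = 2 + (((½)*(-1)*4)*(-13))*14 = 2 - 2*(-13)*14 = 2 + 26*14 = 2 + 364 = 366)
s = -366 (s = -1*366 = -366)
(22062 + s/(-13141)) + M(111, -57) = (22062 - 366/(-13141)) - 57 = (22062 - 366*(-1/13141)) - 57 = (22062 + 366/13141) - 57 = 289917108/13141 - 57 = 289168071/13141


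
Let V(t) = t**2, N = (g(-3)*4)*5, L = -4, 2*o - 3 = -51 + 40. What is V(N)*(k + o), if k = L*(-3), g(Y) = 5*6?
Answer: 2880000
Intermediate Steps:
o = -4 (o = 3/2 + (-51 + 40)/2 = 3/2 + (1/2)*(-11) = 3/2 - 11/2 = -4)
g(Y) = 30
N = 600 (N = (30*4)*5 = 120*5 = 600)
k = 12 (k = -4*(-3) = 12)
V(N)*(k + o) = 600**2*(12 - 4) = 360000*8 = 2880000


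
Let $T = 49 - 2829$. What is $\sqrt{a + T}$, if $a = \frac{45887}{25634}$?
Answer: $\frac{i \sqrt{1825567170322}}{25634} \approx 52.709 i$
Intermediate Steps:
$a = \frac{45887}{25634}$ ($a = 45887 \cdot \frac{1}{25634} = \frac{45887}{25634} \approx 1.7901$)
$T = -2780$ ($T = 49 - 2829 = -2780$)
$\sqrt{a + T} = \sqrt{\frac{45887}{25634} - 2780} = \sqrt{- \frac{71216633}{25634}} = \frac{i \sqrt{1825567170322}}{25634}$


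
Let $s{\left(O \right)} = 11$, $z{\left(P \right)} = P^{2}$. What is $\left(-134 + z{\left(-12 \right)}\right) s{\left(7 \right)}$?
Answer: $110$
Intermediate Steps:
$\left(-134 + z{\left(-12 \right)}\right) s{\left(7 \right)} = \left(-134 + \left(-12\right)^{2}\right) 11 = \left(-134 + 144\right) 11 = 10 \cdot 11 = 110$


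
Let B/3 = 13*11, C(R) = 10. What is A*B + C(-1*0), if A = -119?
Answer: -51041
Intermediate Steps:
B = 429 (B = 3*(13*11) = 3*143 = 429)
A*B + C(-1*0) = -119*429 + 10 = -51051 + 10 = -51041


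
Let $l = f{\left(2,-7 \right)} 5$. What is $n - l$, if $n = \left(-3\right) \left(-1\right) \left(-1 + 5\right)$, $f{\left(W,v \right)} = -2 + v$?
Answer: $57$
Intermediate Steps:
$n = 12$ ($n = 3 \cdot 4 = 12$)
$l = -45$ ($l = \left(-2 - 7\right) 5 = \left(-9\right) 5 = -45$)
$n - l = 12 - -45 = 12 + 45 = 57$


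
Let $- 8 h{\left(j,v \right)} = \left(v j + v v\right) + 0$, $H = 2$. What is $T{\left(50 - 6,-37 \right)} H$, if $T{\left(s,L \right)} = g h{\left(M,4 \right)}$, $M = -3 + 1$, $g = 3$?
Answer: $-6$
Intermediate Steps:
$M = -2$
$h{\left(j,v \right)} = - \frac{v^{2}}{8} - \frac{j v}{8}$ ($h{\left(j,v \right)} = - \frac{\left(v j + v v\right) + 0}{8} = - \frac{\left(j v + v^{2}\right) + 0}{8} = - \frac{\left(v^{2} + j v\right) + 0}{8} = - \frac{v^{2} + j v}{8} = - \frac{v^{2}}{8} - \frac{j v}{8}$)
$T{\left(s,L \right)} = -3$ ($T{\left(s,L \right)} = 3 \left(\left(- \frac{1}{8}\right) 4 \left(-2 + 4\right)\right) = 3 \left(\left(- \frac{1}{8}\right) 4 \cdot 2\right) = 3 \left(-1\right) = -3$)
$T{\left(50 - 6,-37 \right)} H = \left(-3\right) 2 = -6$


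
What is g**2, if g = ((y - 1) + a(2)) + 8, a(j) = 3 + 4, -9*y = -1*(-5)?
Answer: 14641/81 ≈ 180.75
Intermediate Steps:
y = -5/9 (y = -(-1)*(-5)/9 = -1/9*5 = -5/9 ≈ -0.55556)
a(j) = 7
g = 121/9 (g = ((-5/9 - 1) + 7) + 8 = (-14/9 + 7) + 8 = 49/9 + 8 = 121/9 ≈ 13.444)
g**2 = (121/9)**2 = 14641/81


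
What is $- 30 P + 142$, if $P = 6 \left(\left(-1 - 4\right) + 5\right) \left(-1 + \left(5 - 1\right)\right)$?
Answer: $142$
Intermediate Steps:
$P = 0$ ($P = 6 \left(\left(-1 - 4\right) + 5\right) \left(-1 + \left(5 - 1\right)\right) = 6 \left(-5 + 5\right) \left(-1 + 4\right) = 6 \cdot 0 \cdot 3 = 6 \cdot 0 = 0$)
$- 30 P + 142 = \left(-30\right) 0 + 142 = 0 + 142 = 142$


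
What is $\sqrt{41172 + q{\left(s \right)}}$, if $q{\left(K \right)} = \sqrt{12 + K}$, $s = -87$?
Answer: $\sqrt{41172 + 5 i \sqrt{3}} \approx 202.91 + 0.021 i$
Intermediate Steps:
$\sqrt{41172 + q{\left(s \right)}} = \sqrt{41172 + \sqrt{12 - 87}} = \sqrt{41172 + \sqrt{-75}} = \sqrt{41172 + 5 i \sqrt{3}}$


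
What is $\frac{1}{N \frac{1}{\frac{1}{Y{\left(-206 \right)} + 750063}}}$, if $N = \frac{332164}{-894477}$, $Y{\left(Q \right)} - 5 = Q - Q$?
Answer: $- \frac{894477}{249145587152} \approx -3.5902 \cdot 10^{-6}$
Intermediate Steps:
$Y{\left(Q \right)} = 5$ ($Y{\left(Q \right)} = 5 + \left(Q - Q\right) = 5 + 0 = 5$)
$N = - \frac{332164}{894477}$ ($N = 332164 \left(- \frac{1}{894477}\right) = - \frac{332164}{894477} \approx -0.37135$)
$\frac{1}{N \frac{1}{\frac{1}{Y{\left(-206 \right)} + 750063}}} = \frac{1}{\left(- \frac{332164}{894477}\right) \frac{1}{\frac{1}{5 + 750063}}} = \frac{1}{\left(- \frac{332164}{894477}\right) \frac{1}{\frac{1}{750068}}} = \frac{1}{\left(- \frac{332164}{894477}\right) 750068} = \frac{1}{- \frac{249145587152}{894477}} = - \frac{894477}{249145587152}$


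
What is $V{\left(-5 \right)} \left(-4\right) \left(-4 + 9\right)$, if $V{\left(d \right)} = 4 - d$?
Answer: $-180$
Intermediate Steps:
$V{\left(-5 \right)} \left(-4\right) \left(-4 + 9\right) = \left(4 - -5\right) \left(-4\right) \left(-4 + 9\right) = \left(4 + 5\right) \left(-4\right) 5 = 9 \left(-4\right) 5 = \left(-36\right) 5 = -180$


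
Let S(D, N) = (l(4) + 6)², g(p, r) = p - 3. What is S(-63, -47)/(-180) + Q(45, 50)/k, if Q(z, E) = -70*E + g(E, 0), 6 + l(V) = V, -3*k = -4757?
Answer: -485183/214065 ≈ -2.2665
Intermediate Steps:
k = 4757/3 (k = -⅓*(-4757) = 4757/3 ≈ 1585.7)
l(V) = -6 + V
g(p, r) = -3 + p
S(D, N) = 16 (S(D, N) = ((-6 + 4) + 6)² = (-2 + 6)² = 4² = 16)
Q(z, E) = -3 - 69*E (Q(z, E) = -70*E + (-3 + E) = -3 - 69*E)
S(-63, -47)/(-180) + Q(45, 50)/k = 16/(-180) + (-3 - 69*50)/(4757/3) = 16*(-1/180) + (-3 - 3450)*(3/4757) = -4/45 - 3453*3/4757 = -4/45 - 10359/4757 = -485183/214065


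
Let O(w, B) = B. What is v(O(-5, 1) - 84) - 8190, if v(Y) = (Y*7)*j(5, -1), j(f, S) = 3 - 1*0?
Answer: -9933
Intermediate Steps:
j(f, S) = 3 (j(f, S) = 3 + 0 = 3)
v(Y) = 21*Y (v(Y) = (Y*7)*3 = (7*Y)*3 = 21*Y)
v(O(-5, 1) - 84) - 8190 = 21*(1 - 84) - 8190 = 21*(-83) - 8190 = -1743 - 8190 = -9933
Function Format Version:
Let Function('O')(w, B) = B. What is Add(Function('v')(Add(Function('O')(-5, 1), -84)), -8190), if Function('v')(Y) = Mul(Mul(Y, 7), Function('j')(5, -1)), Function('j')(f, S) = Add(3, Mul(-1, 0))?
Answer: -9933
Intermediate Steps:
Function('j')(f, S) = 3 (Function('j')(f, S) = Add(3, 0) = 3)
Function('v')(Y) = Mul(21, Y) (Function('v')(Y) = Mul(Mul(Y, 7), 3) = Mul(Mul(7, Y), 3) = Mul(21, Y))
Add(Function('v')(Add(Function('O')(-5, 1), -84)), -8190) = Add(Mul(21, Add(1, -84)), -8190) = Add(Mul(21, -83), -8190) = Add(-1743, -8190) = -9933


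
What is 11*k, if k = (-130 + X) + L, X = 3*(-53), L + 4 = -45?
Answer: -3718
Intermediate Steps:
L = -49 (L = -4 - 45 = -49)
X = -159
k = -338 (k = (-130 - 159) - 49 = -289 - 49 = -338)
11*k = 11*(-338) = -3718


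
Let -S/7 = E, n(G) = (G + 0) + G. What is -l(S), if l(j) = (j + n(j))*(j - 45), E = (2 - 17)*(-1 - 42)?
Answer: -61765200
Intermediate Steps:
n(G) = 2*G (n(G) = G + G = 2*G)
E = 645 (E = -15*(-43) = 645)
S = -4515 (S = -7*645 = -4515)
l(j) = 3*j*(-45 + j) (l(j) = (j + 2*j)*(j - 45) = (3*j)*(-45 + j) = 3*j*(-45 + j))
-l(S) = -3*(-4515)*(-45 - 4515) = -3*(-4515)*(-4560) = -1*61765200 = -61765200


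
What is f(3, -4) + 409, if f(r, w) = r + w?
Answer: 408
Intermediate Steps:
f(3, -4) + 409 = (3 - 4) + 409 = -1 + 409 = 408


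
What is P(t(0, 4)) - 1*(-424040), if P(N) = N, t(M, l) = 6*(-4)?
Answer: 424016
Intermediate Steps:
t(M, l) = -24
P(t(0, 4)) - 1*(-424040) = -24 - 1*(-424040) = -24 + 424040 = 424016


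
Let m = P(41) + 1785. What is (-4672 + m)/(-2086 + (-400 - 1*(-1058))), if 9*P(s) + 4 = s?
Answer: 12973/6426 ≈ 2.0188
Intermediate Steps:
P(s) = -4/9 + s/9
m = 16102/9 (m = (-4/9 + (⅑)*41) + 1785 = (-4/9 + 41/9) + 1785 = 37/9 + 1785 = 16102/9 ≈ 1789.1)
(-4672 + m)/(-2086 + (-400 - 1*(-1058))) = (-4672 + 16102/9)/(-2086 + (-400 - 1*(-1058))) = -25946/(9*(-2086 + (-400 + 1058))) = -25946/(9*(-2086 + 658)) = -25946/9/(-1428) = -25946/9*(-1/1428) = 12973/6426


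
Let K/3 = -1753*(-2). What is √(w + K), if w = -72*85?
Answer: √4398 ≈ 66.317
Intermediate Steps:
w = -6120
K = 10518 (K = 3*(-1753*(-2)) = 3*3506 = 10518)
√(w + K) = √(-6120 + 10518) = √4398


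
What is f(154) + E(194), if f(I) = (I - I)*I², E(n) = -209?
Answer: -209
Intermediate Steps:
f(I) = 0 (f(I) = 0*I² = 0)
f(154) + E(194) = 0 - 209 = -209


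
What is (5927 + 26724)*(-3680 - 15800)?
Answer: -636041480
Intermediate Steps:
(5927 + 26724)*(-3680 - 15800) = 32651*(-19480) = -636041480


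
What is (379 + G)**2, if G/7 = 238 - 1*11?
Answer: 3873024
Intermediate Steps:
G = 1589 (G = 7*(238 - 1*11) = 7*(238 - 11) = 7*227 = 1589)
(379 + G)**2 = (379 + 1589)**2 = 1968**2 = 3873024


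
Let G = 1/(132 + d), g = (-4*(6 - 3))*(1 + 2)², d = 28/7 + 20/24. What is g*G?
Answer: -648/821 ≈ -0.78928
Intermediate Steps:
d = 29/6 (d = 28*(⅐) + 20*(1/24) = 4 + ⅚ = 29/6 ≈ 4.8333)
g = -108 (g = -4*3*3² = -12*9 = -108)
G = 6/821 (G = 1/(132 + 29/6) = 1/(821/6) = 6/821 ≈ 0.0073082)
g*G = -108*6/821 = -648/821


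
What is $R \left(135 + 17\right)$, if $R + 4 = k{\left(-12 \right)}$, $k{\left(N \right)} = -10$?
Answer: $-2128$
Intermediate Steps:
$R = -14$ ($R = -4 - 10 = -14$)
$R \left(135 + 17\right) = - 14 \left(135 + 17\right) = \left(-14\right) 152 = -2128$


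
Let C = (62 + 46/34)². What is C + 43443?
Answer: 13714956/289 ≈ 47457.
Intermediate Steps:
C = 1159929/289 (C = (62 + 46*(1/34))² = (62 + 23/17)² = (1077/17)² = 1159929/289 ≈ 4013.6)
C + 43443 = 1159929/289 + 43443 = 13714956/289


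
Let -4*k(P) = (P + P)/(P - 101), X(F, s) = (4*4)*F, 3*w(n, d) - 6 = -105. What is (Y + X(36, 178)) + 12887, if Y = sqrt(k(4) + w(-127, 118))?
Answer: 13463 + I*sqrt(310303)/97 ≈ 13463.0 + 5.7428*I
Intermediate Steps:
w(n, d) = -33 (w(n, d) = 2 + (1/3)*(-105) = 2 - 35 = -33)
X(F, s) = 16*F
k(P) = -P/(2*(-101 + P)) (k(P) = -(P + P)/(4*(P - 101)) = -2*P/(4*(-101 + P)) = -P/(2*(-101 + P)))
Y = I*sqrt(310303)/97 (Y = sqrt(-1*4/(-202 + 2*4) - 33) = sqrt(-1*4/(-202 + 8) - 33) = sqrt(-1*4/(-194) - 33) = sqrt(-1*4*(-1/194) - 33) = sqrt(2/97 - 33) = sqrt(-3199/97) = I*sqrt(310303)/97 ≈ 5.7428*I)
(Y + X(36, 178)) + 12887 = (I*sqrt(310303)/97 + 16*36) + 12887 = (I*sqrt(310303)/97 + 576) + 12887 = (576 + I*sqrt(310303)/97) + 12887 = 13463 + I*sqrt(310303)/97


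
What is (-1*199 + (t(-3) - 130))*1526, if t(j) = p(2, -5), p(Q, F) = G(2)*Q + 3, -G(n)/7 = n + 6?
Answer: -668388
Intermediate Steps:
G(n) = -42 - 7*n (G(n) = -7*(n + 6) = -7*(6 + n) = -42 - 7*n)
p(Q, F) = 3 - 56*Q (p(Q, F) = (-42 - 7*2)*Q + 3 = (-42 - 14)*Q + 3 = -56*Q + 3 = 3 - 56*Q)
t(j) = -109 (t(j) = 3 - 56*2 = 3 - 112 = -109)
(-1*199 + (t(-3) - 130))*1526 = (-1*199 + (-109 - 130))*1526 = (-199 - 239)*1526 = -438*1526 = -668388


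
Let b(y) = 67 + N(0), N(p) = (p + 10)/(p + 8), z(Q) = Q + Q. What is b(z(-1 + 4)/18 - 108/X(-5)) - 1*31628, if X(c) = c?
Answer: -126239/4 ≈ -31560.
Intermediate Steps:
z(Q) = 2*Q
N(p) = (10 + p)/(8 + p)
b(y) = 273/4 (b(y) = 67 + (10 + 0)/(8 + 0) = 67 + 10/8 = 67 + (⅛)*10 = 67 + 5/4 = 273/4)
b(z(-1 + 4)/18 - 108/X(-5)) - 1*31628 = 273/4 - 1*31628 = 273/4 - 31628 = -126239/4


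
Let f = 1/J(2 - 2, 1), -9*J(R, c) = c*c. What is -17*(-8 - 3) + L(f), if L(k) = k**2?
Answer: 268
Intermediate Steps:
J(R, c) = -c**2/9 (J(R, c) = -c*c/9 = -c**2/9)
f = -9 (f = 1/(-1/9*1**2) = 1/(-1/9*1) = 1/(-1/9) = -9)
-17*(-8 - 3) + L(f) = -17*(-8 - 3) + (-9)**2 = -17*(-11) + 81 = 187 + 81 = 268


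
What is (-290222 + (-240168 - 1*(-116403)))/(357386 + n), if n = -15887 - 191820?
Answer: -413987/149679 ≈ -2.7658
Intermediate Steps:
n = -207707
(-290222 + (-240168 - 1*(-116403)))/(357386 + n) = (-290222 + (-240168 - 1*(-116403)))/(357386 - 207707) = (-290222 + (-240168 + 116403))/149679 = (-290222 - 123765)*(1/149679) = -413987*1/149679 = -413987/149679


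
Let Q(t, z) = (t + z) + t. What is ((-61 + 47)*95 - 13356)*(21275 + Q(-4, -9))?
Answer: -312194988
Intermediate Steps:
Q(t, z) = z + 2*t
((-61 + 47)*95 - 13356)*(21275 + Q(-4, -9)) = ((-61 + 47)*95 - 13356)*(21275 + (-9 + 2*(-4))) = (-14*95 - 13356)*(21275 + (-9 - 8)) = (-1330 - 13356)*(21275 - 17) = -14686*21258 = -312194988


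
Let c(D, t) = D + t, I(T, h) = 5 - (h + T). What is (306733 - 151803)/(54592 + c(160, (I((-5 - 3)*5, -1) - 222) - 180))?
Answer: 77465/27198 ≈ 2.8482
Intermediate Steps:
I(T, h) = 5 - T - h (I(T, h) = 5 - (T + h) = 5 + (-T - h) = 5 - T - h)
(306733 - 151803)/(54592 + c(160, (I((-5 - 3)*5, -1) - 222) - 180)) = (306733 - 151803)/(54592 + (160 + (((5 - (-5 - 3)*5 - 1*(-1)) - 222) - 180))) = 154930/(54592 + (160 + (((5 - (-8)*5 + 1) - 222) - 180))) = 154930/(54592 + (160 + (((5 - 1*(-40) + 1) - 222) - 180))) = 154930/(54592 + (160 + (((5 + 40 + 1) - 222) - 180))) = 154930/(54592 + (160 + ((46 - 222) - 180))) = 154930/(54592 + (160 + (-176 - 180))) = 154930/(54592 + (160 - 356)) = 154930/(54592 - 196) = 154930/54396 = 154930*(1/54396) = 77465/27198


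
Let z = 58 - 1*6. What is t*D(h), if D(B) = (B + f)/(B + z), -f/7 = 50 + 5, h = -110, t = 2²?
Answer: 990/29 ≈ 34.138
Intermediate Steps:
t = 4
z = 52 (z = 58 - 6 = 52)
f = -385 (f = -7*(50 + 5) = -7*55 = -385)
D(B) = (-385 + B)/(52 + B) (D(B) = (B - 385)/(B + 52) = (-385 + B)/(52 + B))
t*D(h) = 4*((-385 - 110)/(52 - 110)) = 4*(-495/(-58)) = 4*(-1/58*(-495)) = 4*(495/58) = 990/29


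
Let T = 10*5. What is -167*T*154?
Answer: -1285900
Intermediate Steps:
T = 50
-167*T*154 = -167*50*154 = -8350*154 = -1285900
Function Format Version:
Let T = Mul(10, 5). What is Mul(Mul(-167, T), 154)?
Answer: -1285900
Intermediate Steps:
T = 50
Mul(Mul(-167, T), 154) = Mul(Mul(-167, 50), 154) = Mul(-8350, 154) = -1285900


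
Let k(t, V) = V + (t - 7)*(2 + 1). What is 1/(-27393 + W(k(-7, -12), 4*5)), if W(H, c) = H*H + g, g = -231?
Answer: -1/24708 ≈ -4.0473e-5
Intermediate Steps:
k(t, V) = -21 + V + 3*t (k(t, V) = V + (-7 + t)*3 = V + (-21 + 3*t) = -21 + V + 3*t)
W(H, c) = -231 + H² (W(H, c) = H*H - 231 = H² - 231 = -231 + H²)
1/(-27393 + W(k(-7, -12), 4*5)) = 1/(-27393 + (-231 + (-21 - 12 + 3*(-7))²)) = 1/(-27393 + (-231 + (-21 - 12 - 21)²)) = 1/(-27393 + (-231 + (-54)²)) = 1/(-27393 + (-231 + 2916)) = 1/(-27393 + 2685) = 1/(-24708) = -1/24708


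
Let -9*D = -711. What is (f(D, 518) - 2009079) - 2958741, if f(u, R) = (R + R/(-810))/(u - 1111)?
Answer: -2076350256731/417960 ≈ -4.9678e+6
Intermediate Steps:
D = 79 (D = -1/9*(-711) = 79)
f(u, R) = 809*R/(810*(-1111 + u)) (f(u, R) = (R + R*(-1/810))/(-1111 + u) = (R - R/810)/(-1111 + u) = (809*R/810)/(-1111 + u) = 809*R/(810*(-1111 + u)))
(f(D, 518) - 2009079) - 2958741 = ((809/810)*518/(-1111 + 79) - 2009079) - 2958741 = ((809/810)*518/(-1032) - 2009079) - 2958741 = ((809/810)*518*(-1/1032) - 2009079) - 2958741 = (-209531/417960 - 2009079) - 2958741 = -839714868371/417960 - 2958741 = -2076350256731/417960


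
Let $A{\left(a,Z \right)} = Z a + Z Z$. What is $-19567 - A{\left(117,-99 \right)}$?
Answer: $-17785$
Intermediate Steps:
$A{\left(a,Z \right)} = Z^{2} + Z a$ ($A{\left(a,Z \right)} = Z a + Z^{2} = Z^{2} + Z a$)
$-19567 - A{\left(117,-99 \right)} = -19567 - - 99 \left(-99 + 117\right) = -19567 - \left(-99\right) 18 = -19567 - -1782 = -19567 + 1782 = -17785$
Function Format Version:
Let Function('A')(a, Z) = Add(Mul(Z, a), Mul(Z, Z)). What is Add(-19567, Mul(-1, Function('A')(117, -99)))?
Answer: -17785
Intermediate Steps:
Function('A')(a, Z) = Add(Pow(Z, 2), Mul(Z, a)) (Function('A')(a, Z) = Add(Mul(Z, a), Pow(Z, 2)) = Add(Pow(Z, 2), Mul(Z, a)))
Add(-19567, Mul(-1, Function('A')(117, -99))) = Add(-19567, Mul(-1, Mul(-99, Add(-99, 117)))) = Add(-19567, Mul(-1, Mul(-99, 18))) = Add(-19567, Mul(-1, -1782)) = Add(-19567, 1782) = -17785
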